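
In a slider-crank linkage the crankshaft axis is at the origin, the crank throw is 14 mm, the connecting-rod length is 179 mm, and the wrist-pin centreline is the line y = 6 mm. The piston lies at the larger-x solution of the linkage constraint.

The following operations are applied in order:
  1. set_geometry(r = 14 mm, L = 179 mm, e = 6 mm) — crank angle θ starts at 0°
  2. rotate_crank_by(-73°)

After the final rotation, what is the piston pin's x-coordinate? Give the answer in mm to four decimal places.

182.0401

set_geometry: r = 14 mm, L = 179 mm, e = 6 mm; θ ← 0°
rotate_crank_by(-73°): θ ← 0° -73° = -73°
crank pin P = (r cos θ, r sin θ) = (4.093204, -13.388267)
h = r sin θ − e = -13.388267 − 6 = -19.388267
x = r cos θ + √(L² − h²) = 4.093204 + √(32041.0 − 375.9049) = 4.093204 + 177.946888 = 182.040092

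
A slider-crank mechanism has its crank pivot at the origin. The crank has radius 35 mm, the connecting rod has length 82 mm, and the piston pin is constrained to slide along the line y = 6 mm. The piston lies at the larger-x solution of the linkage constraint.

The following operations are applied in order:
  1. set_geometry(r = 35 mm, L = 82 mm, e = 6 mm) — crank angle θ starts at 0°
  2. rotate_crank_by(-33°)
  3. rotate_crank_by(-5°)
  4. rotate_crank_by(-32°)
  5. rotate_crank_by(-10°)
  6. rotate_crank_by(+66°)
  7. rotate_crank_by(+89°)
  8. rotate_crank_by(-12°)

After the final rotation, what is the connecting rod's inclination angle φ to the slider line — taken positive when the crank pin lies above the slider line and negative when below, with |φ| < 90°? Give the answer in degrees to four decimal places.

17.8868

set_geometry: r = 35 mm, L = 82 mm, e = 6 mm; θ ← 0°
rotate_crank_by(-33°): θ ← 0° -33° = -33°
rotate_crank_by(-5°): θ ← -33° -5° = -38°
rotate_crank_by(-32°): θ ← -38° -32° = -70°
rotate_crank_by(-10°): θ ← -70° -10° = -80°
rotate_crank_by(+66°): θ ← -80° +66° = -14°
rotate_crank_by(+89°): θ ← -14° +89° = 75°
rotate_crank_by(-12°): θ ← 75° -12° = 63°
crank pin P = (r cos θ, r sin θ) = (15.889667, 31.185228)
h = r sin θ − e = 31.185228 − 6 = 25.185228
sin φ = h / L = 25.185228 / 82 = 0.30713693
φ = arcsin(0.30713693) = 17.886773°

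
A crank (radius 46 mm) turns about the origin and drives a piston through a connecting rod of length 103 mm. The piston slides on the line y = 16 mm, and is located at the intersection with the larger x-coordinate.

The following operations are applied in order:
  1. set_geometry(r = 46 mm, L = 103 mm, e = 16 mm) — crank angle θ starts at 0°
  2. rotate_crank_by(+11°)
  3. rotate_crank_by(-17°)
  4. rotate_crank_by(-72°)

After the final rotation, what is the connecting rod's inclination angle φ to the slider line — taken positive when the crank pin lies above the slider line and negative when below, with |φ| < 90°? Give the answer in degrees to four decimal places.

set_geometry: r = 46 mm, L = 103 mm, e = 16 mm; θ ← 0°
rotate_crank_by(+11°): θ ← 0° +11° = 11°
rotate_crank_by(-17°): θ ← 11° -17° = -6°
rotate_crank_by(-72°): θ ← -6° -72° = -78°
crank pin P = (r cos θ, r sin θ) = (9.563938, -44.994790)
h = r sin θ − e = -44.994790 − 16 = -60.994790
sin φ = h / L = -60.994790 / 103 = -0.59218242
φ = arcsin(-0.59218242) = -36.312033°

-36.3120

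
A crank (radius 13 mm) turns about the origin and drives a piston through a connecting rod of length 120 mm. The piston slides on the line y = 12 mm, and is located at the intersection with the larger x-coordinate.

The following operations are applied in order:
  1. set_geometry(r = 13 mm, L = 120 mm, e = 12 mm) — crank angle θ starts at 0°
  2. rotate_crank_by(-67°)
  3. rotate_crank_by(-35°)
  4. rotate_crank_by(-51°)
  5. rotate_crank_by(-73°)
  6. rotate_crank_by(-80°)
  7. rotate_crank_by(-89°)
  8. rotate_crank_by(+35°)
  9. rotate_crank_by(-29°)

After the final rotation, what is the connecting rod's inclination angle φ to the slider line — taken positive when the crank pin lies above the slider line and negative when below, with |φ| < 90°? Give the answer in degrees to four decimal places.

-8.7731

set_geometry: r = 13 mm, L = 120 mm, e = 12 mm; θ ← 0°
rotate_crank_by(-67°): θ ← 0° -67° = -67°
rotate_crank_by(-35°): θ ← -67° -35° = -102°
rotate_crank_by(-51°): θ ← -102° -51° = -153°
rotate_crank_by(-73°): θ ← -153° -73° = -226°
rotate_crank_by(-80°): θ ← -226° -80° = -306°
rotate_crank_by(-89°): θ ← -306° -89° = -395°
rotate_crank_by(+35°): θ ← -395° +35° = -360°
rotate_crank_by(-29°): θ ← -360° -29° = -389°
crank pin P = (r cos θ, r sin θ) = (11.370056, -6.302525)
h = r sin θ − e = -6.302525 − 12 = -18.302525
sin φ = h / L = -18.302525 / 120 = -0.15252104
φ = arcsin(-0.15252104) = -8.773053°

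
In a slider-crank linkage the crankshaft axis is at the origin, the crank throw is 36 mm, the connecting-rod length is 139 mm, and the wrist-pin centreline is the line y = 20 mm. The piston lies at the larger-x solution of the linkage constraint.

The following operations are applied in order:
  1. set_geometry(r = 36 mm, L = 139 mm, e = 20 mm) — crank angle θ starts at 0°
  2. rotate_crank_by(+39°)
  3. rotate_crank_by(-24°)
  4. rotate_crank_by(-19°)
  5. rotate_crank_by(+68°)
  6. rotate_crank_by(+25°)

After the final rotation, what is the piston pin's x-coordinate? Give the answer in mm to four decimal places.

138.7050

set_geometry: r = 36 mm, L = 139 mm, e = 20 mm; θ ← 0°
rotate_crank_by(+39°): θ ← 0° +39° = 39°
rotate_crank_by(-24°): θ ← 39° -24° = 15°
rotate_crank_by(-19°): θ ← 15° -19° = -4°
rotate_crank_by(+68°): θ ← -4° +68° = 64°
rotate_crank_by(+25°): θ ← 64° +25° = 89°
crank pin P = (r cos θ, r sin θ) = (0.628287, 35.994517)
h = r sin θ − e = 35.994517 − 20 = 15.994517
x = r cos θ + √(L² − h²) = 0.628287 + √(19321.0 − 255.8246) = 0.628287 + 138.076701 = 138.704988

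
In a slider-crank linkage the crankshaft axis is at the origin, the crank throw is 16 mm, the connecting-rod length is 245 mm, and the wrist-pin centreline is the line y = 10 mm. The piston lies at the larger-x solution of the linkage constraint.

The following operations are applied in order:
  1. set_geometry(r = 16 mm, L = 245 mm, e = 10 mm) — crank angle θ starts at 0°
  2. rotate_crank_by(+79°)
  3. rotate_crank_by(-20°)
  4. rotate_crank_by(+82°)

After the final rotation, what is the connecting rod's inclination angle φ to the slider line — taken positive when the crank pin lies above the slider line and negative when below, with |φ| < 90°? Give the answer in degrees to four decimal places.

set_geometry: r = 16 mm, L = 245 mm, e = 10 mm; θ ← 0°
rotate_crank_by(+79°): θ ← 0° +79° = 79°
rotate_crank_by(-20°): θ ← 79° -20° = 59°
rotate_crank_by(+82°): θ ← 59° +82° = 141°
crank pin P = (r cos θ, r sin θ) = (-12.434335, 10.069126)
h = r sin θ − e = 10.069126 − 10 = 0.069126
sin φ = h / L = 0.069126 / 245 = 0.00028215
φ = arcsin(0.00028215) = 0.016166°

0.0162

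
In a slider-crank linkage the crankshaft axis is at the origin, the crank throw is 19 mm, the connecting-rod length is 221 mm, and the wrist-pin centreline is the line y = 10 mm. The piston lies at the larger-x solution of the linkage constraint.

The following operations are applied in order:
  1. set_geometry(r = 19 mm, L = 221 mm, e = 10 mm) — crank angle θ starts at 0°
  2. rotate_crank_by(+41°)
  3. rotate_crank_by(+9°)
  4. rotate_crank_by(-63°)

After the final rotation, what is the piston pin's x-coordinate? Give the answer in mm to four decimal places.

239.0516

set_geometry: r = 19 mm, L = 221 mm, e = 10 mm; θ ← 0°
rotate_crank_by(+41°): θ ← 0° +41° = 41°
rotate_crank_by(+9°): θ ← 41° +9° = 50°
rotate_crank_by(-63°): θ ← 50° -63° = -13°
crank pin P = (r cos θ, r sin θ) = (18.513031, -4.274070)
h = r sin θ − e = -4.274070 − 10 = -14.274070
x = r cos θ + √(L² − h²) = 18.513031 + √(48841.0 − 203.7491) = 18.513031 + 220.538547 = 239.051579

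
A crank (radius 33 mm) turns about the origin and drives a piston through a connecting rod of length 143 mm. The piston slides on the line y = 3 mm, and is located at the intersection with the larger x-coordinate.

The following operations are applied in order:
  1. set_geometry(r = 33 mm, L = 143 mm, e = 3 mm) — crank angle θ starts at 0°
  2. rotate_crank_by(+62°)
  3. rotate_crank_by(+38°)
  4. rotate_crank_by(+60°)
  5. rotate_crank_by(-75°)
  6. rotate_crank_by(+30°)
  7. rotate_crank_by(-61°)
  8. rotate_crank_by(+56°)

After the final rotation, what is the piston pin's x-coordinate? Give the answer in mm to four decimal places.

set_geometry: r = 33 mm, L = 143 mm, e = 3 mm; θ ← 0°
rotate_crank_by(+62°): θ ← 0° +62° = 62°
rotate_crank_by(+38°): θ ← 62° +38° = 100°
rotate_crank_by(+60°): θ ← 100° +60° = 160°
rotate_crank_by(-75°): θ ← 160° -75° = 85°
rotate_crank_by(+30°): θ ← 85° +30° = 115°
rotate_crank_by(-61°): θ ← 115° -61° = 54°
rotate_crank_by(+56°): θ ← 54° +56° = 110°
crank pin P = (r cos θ, r sin θ) = (-11.286665, 31.009856)
h = r sin θ − e = 31.009856 − 3 = 28.009856
x = r cos θ + √(L² − h²) = -11.286665 + √(20449.0 − 784.5521) = -11.286665 + 140.229982 = 128.943318

128.9433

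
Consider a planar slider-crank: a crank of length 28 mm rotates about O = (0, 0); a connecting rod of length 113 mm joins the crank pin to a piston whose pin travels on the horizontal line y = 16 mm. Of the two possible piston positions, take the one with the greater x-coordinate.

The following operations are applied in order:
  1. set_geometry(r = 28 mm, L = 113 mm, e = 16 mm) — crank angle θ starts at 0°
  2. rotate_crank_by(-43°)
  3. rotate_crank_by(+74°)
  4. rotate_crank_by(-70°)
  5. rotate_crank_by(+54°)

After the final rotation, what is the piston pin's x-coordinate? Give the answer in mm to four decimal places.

set_geometry: r = 28 mm, L = 113 mm, e = 16 mm; θ ← 0°
rotate_crank_by(-43°): θ ← 0° -43° = -43°
rotate_crank_by(+74°): θ ← -43° +74° = 31°
rotate_crank_by(-70°): θ ← 31° -70° = -39°
rotate_crank_by(+54°): θ ← -39° +54° = 15°
crank pin P = (r cos θ, r sin θ) = (27.045923, 7.246933)
h = r sin θ − e = 7.246933 − 16 = -8.753067
x = r cos θ + √(L² − h²) = 27.045923 + √(12769.0 − 76.6162) = 27.045923 + 112.660480 = 139.706403

139.7064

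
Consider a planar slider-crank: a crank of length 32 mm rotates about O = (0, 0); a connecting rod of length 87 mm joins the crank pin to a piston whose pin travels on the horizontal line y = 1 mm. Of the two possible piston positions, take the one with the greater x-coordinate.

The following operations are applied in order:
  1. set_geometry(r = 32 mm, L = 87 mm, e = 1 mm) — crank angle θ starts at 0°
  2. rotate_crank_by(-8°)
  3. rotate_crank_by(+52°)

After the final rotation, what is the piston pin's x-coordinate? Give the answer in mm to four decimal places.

set_geometry: r = 32 mm, L = 87 mm, e = 1 mm; θ ← 0°
rotate_crank_by(-8°): θ ← 0° -8° = -8°
rotate_crank_by(+52°): θ ← -8° +52° = 44°
crank pin P = (r cos θ, r sin θ) = (23.018874, 22.229068)
h = r sin θ − e = 22.229068 − 1 = 21.229068
x = r cos θ + √(L² − h²) = 23.018874 + √(7569.0 − 450.6733) = 23.018874 + 84.370176 = 107.389050

107.3891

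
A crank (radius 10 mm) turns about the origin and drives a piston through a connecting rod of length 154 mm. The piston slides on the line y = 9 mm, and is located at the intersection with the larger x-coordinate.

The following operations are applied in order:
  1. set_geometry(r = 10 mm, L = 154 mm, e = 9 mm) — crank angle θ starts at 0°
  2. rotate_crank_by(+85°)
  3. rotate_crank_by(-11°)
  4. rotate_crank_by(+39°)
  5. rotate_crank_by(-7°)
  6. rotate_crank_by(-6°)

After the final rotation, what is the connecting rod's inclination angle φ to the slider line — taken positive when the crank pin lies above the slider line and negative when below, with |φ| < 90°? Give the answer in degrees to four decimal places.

set_geometry: r = 10 mm, L = 154 mm, e = 9 mm; θ ← 0°
rotate_crank_by(+85°): θ ← 0° +85° = 85°
rotate_crank_by(-11°): θ ← 85° -11° = 74°
rotate_crank_by(+39°): θ ← 74° +39° = 113°
rotate_crank_by(-7°): θ ← 113° -7° = 106°
rotate_crank_by(-6°): θ ← 106° -6° = 100°
crank pin P = (r cos θ, r sin θ) = (-1.736482, 9.848078)
h = r sin θ − e = 9.848078 − 9 = 0.848078
sin φ = h / L = 0.848078 / 154 = 0.00550700
φ = arcsin(0.00550700) = 0.315529°

0.3155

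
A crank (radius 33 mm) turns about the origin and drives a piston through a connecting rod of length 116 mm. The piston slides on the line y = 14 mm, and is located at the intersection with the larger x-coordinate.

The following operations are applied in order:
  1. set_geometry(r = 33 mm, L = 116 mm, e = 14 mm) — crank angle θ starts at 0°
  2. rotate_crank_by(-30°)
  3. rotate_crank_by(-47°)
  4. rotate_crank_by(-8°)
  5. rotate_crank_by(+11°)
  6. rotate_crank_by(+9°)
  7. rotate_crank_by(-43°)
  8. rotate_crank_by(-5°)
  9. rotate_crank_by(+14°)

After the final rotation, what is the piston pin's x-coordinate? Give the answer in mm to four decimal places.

set_geometry: r = 33 mm, L = 116 mm, e = 14 mm; θ ← 0°
rotate_crank_by(-30°): θ ← 0° -30° = -30°
rotate_crank_by(-47°): θ ← -30° -47° = -77°
rotate_crank_by(-8°): θ ← -77° -8° = -85°
rotate_crank_by(+11°): θ ← -85° +11° = -74°
rotate_crank_by(+9°): θ ← -74° +9° = -65°
rotate_crank_by(-43°): θ ← -65° -43° = -108°
rotate_crank_by(-5°): θ ← -108° -5° = -113°
rotate_crank_by(+14°): θ ← -113° +14° = -99°
crank pin P = (r cos θ, r sin θ) = (-5.162337, -32.593715)
h = r sin θ − e = -32.593715 − 14 = -46.593715
x = r cos θ + √(L² − h²) = -5.162337 + √(13456.0 − 2170.9743) = -5.162337 + 106.231002 = 101.068664

101.0687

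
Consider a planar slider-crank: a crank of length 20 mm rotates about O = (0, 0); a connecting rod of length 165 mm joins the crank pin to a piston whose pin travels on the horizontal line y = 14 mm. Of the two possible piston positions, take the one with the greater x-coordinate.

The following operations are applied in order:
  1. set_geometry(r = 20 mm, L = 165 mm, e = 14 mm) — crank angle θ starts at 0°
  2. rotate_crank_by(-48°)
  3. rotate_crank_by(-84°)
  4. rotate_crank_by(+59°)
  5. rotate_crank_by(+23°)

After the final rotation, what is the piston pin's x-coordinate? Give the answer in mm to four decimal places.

set_geometry: r = 20 mm, L = 165 mm, e = 14 mm; θ ← 0°
rotate_crank_by(-48°): θ ← 0° -48° = -48°
rotate_crank_by(-84°): θ ← -48° -84° = -132°
rotate_crank_by(+59°): θ ← -132° +59° = -73°
rotate_crank_by(+23°): θ ← -73° +23° = -50°
crank pin P = (r cos θ, r sin θ) = (12.855752, -15.320889)
h = r sin θ − e = -15.320889 − 14 = -29.320889
x = r cos θ + √(L² − h²) = 12.855752 + √(27225.0 − 859.7145) = 12.855752 + 162.373906 = 175.229659

175.2297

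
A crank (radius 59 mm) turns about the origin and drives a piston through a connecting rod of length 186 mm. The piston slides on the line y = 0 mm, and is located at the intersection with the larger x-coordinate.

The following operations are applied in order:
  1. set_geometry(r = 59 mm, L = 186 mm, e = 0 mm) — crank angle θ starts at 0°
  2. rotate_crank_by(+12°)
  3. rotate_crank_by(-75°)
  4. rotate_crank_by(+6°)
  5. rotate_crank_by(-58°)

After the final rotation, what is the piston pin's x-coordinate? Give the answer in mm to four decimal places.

set_geometry: r = 59 mm, L = 186 mm, e = 0 mm; θ ← 0°
rotate_crank_by(+12°): θ ← 0° +12° = 12°
rotate_crank_by(-75°): θ ← 12° -75° = -63°
rotate_crank_by(+6°): θ ← -63° +6° = -57°
rotate_crank_by(-58°): θ ← -57° -58° = -115°
crank pin P = (r cos θ, r sin θ) = (-24.934477, -53.472159)
h = r sin θ − e = -53.472159 − 0 = -53.472159
x = r cos θ + √(L² − h²) = -24.934477 + √(34596.0 − 2859.2718) = -24.934477 + 178.148051 = 153.213574

153.2136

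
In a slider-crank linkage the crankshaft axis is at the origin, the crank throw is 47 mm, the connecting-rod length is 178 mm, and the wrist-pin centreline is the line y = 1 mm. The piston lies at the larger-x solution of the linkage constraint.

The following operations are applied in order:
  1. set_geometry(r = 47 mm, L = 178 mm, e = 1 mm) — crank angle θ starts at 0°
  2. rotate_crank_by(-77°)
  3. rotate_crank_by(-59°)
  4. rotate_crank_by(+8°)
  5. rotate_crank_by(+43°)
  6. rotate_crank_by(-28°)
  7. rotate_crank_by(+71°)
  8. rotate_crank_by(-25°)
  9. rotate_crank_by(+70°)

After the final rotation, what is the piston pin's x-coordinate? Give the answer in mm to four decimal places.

224.9296

set_geometry: r = 47 mm, L = 178 mm, e = 1 mm; θ ← 0°
rotate_crank_by(-77°): θ ← 0° -77° = -77°
rotate_crank_by(-59°): θ ← -77° -59° = -136°
rotate_crank_by(+8°): θ ← -136° +8° = -128°
rotate_crank_by(+43°): θ ← -128° +43° = -85°
rotate_crank_by(-28°): θ ← -85° -28° = -113°
rotate_crank_by(+71°): θ ← -113° +71° = -42°
rotate_crank_by(-25°): θ ← -42° -25° = -67°
rotate_crank_by(+70°): θ ← -67° +70° = 3°
crank pin P = (r cos θ, r sin θ) = (46.935588, 2.459790)
h = r sin θ − e = 2.459790 − 1 = 1.459790
x = r cos θ + √(L² − h²) = 46.935588 + √(31684.0 − 2.1310) = 46.935588 + 177.994014 = 224.929602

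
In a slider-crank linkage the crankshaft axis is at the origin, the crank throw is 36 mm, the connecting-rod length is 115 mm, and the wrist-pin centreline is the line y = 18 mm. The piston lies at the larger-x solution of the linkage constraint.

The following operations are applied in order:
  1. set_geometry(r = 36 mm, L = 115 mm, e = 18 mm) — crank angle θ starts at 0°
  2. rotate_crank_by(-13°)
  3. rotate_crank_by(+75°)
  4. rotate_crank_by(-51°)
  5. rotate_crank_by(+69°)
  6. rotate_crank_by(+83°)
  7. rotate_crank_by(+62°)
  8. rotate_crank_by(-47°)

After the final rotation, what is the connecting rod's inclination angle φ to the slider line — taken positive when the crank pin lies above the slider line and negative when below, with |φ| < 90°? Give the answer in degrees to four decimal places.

-8.3718

set_geometry: r = 36 mm, L = 115 mm, e = 18 mm; θ ← 0°
rotate_crank_by(-13°): θ ← 0° -13° = -13°
rotate_crank_by(+75°): θ ← -13° +75° = 62°
rotate_crank_by(-51°): θ ← 62° -51° = 11°
rotate_crank_by(+69°): θ ← 11° +69° = 80°
rotate_crank_by(+83°): θ ← 80° +83° = 163°
rotate_crank_by(+62°): θ ← 163° +62° = 225°
rotate_crank_by(-47°): θ ← 225° -47° = 178°
crank pin P = (r cos θ, r sin θ) = (-35.978070, 1.256382)
h = r sin θ − e = 1.256382 − 18 = -16.743618
sin φ = h / L = -16.743618 / 115 = -0.14559668
φ = arcsin(-0.14559668) = -8.371833°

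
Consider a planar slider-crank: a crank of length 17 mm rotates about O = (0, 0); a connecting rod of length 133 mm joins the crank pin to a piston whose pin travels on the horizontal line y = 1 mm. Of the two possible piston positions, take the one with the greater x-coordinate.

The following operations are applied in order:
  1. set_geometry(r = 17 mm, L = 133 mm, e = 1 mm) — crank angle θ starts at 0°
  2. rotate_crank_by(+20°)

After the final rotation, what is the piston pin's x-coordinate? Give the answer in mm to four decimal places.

set_geometry: r = 17 mm, L = 133 mm, e = 1 mm; θ ← 0°
rotate_crank_by(+20°): θ ← 0° +20° = 20°
crank pin P = (r cos θ, r sin θ) = (15.974775, 5.814342)
h = r sin θ − e = 5.814342 − 1 = 4.814342
x = r cos θ + √(L² − h²) = 15.974775 + √(17689.0 − 23.1779) = 15.974775 + 132.912837 = 148.887611

148.8876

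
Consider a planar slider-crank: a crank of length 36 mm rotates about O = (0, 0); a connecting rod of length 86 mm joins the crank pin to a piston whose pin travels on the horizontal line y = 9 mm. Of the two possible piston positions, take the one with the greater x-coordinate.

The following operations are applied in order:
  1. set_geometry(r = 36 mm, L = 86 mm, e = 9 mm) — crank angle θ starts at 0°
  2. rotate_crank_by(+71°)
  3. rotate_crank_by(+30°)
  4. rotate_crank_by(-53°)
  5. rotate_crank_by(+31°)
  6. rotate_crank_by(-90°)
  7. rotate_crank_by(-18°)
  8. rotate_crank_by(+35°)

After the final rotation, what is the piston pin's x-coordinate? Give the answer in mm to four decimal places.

set_geometry: r = 36 mm, L = 86 mm, e = 9 mm; θ ← 0°
rotate_crank_by(+71°): θ ← 0° +71° = 71°
rotate_crank_by(+30°): θ ← 71° +30° = 101°
rotate_crank_by(-53°): θ ← 101° -53° = 48°
rotate_crank_by(+31°): θ ← 48° +31° = 79°
rotate_crank_by(-90°): θ ← 79° -90° = -11°
rotate_crank_by(-18°): θ ← -11° -18° = -29°
rotate_crank_by(+35°): θ ← -29° +35° = 6°
crank pin P = (r cos θ, r sin θ) = (35.802788, 3.763025)
h = r sin θ − e = 3.763025 − 9 = -5.236975
x = r cos θ + √(L² − h²) = 35.802788 + √(7396.0 − 27.4259) = 35.802788 + 85.840399 = 121.643187

121.6432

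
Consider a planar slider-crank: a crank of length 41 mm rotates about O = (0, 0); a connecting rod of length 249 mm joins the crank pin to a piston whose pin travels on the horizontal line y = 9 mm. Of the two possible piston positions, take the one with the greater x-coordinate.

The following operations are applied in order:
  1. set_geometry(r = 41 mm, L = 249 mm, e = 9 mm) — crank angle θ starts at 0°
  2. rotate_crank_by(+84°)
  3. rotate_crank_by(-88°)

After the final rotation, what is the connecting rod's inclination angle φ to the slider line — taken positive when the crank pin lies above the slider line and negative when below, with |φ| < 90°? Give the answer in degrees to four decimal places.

-2.7301

set_geometry: r = 41 mm, L = 249 mm, e = 9 mm; θ ← 0°
rotate_crank_by(+84°): θ ← 0° +84° = 84°
rotate_crank_by(-88°): θ ← 84° -88° = -4°
crank pin P = (r cos θ, r sin θ) = (40.900126, -2.860015)
h = r sin θ − e = -2.860015 − 9 = -11.860015
sin φ = h / L = -11.860015 / 249 = -0.04763058
φ = arcsin(-0.04763058) = -2.730064°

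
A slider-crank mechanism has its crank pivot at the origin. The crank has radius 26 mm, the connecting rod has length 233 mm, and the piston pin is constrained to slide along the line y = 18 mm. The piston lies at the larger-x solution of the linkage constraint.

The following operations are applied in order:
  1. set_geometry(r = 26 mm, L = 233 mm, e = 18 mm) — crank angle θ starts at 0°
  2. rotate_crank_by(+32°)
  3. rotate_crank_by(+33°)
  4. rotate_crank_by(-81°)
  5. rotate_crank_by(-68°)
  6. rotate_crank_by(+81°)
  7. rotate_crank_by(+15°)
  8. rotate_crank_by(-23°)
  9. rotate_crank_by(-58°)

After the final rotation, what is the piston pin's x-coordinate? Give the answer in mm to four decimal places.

238.4507

set_geometry: r = 26 mm, L = 233 mm, e = 18 mm; θ ← 0°
rotate_crank_by(+32°): θ ← 0° +32° = 32°
rotate_crank_by(+33°): θ ← 32° +33° = 65°
rotate_crank_by(-81°): θ ← 65° -81° = -16°
rotate_crank_by(-68°): θ ← -16° -68° = -84°
rotate_crank_by(+81°): θ ← -84° +81° = -3°
rotate_crank_by(+15°): θ ← -3° +15° = 12°
rotate_crank_by(-23°): θ ← 12° -23° = -11°
rotate_crank_by(-58°): θ ← -11° -58° = -69°
crank pin P = (r cos θ, r sin θ) = (9.317567, -24.273091)
h = r sin θ − e = -24.273091 − 18 = -42.273091
x = r cos θ + √(L² − h²) = 9.317567 + √(54289.0 − 1787.0142) = 9.317567 + 229.133118 = 238.450685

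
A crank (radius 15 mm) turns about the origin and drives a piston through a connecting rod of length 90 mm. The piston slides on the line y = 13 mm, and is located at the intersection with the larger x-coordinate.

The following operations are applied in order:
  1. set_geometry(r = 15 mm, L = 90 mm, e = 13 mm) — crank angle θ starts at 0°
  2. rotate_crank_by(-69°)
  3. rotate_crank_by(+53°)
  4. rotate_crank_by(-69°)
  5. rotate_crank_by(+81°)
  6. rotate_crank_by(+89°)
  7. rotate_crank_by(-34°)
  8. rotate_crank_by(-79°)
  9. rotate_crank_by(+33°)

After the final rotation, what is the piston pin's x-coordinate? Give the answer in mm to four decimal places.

set_geometry: r = 15 mm, L = 90 mm, e = 13 mm; θ ← 0°
rotate_crank_by(-69°): θ ← 0° -69° = -69°
rotate_crank_by(+53°): θ ← -69° +53° = -16°
rotate_crank_by(-69°): θ ← -16° -69° = -85°
rotate_crank_by(+81°): θ ← -85° +81° = -4°
rotate_crank_by(+89°): θ ← -4° +89° = 85°
rotate_crank_by(-34°): θ ← 85° -34° = 51°
rotate_crank_by(-79°): θ ← 51° -79° = -28°
rotate_crank_by(+33°): θ ← -28° +33° = 5°
crank pin P = (r cos θ, r sin θ) = (14.942920, 1.307336)
h = r sin θ − e = 1.307336 − 13 = -11.692664
x = r cos θ + √(L² − h²) = 14.942920 + √(8100.0 − 136.7184) = 14.942920 + 89.237221 = 104.180141

104.1801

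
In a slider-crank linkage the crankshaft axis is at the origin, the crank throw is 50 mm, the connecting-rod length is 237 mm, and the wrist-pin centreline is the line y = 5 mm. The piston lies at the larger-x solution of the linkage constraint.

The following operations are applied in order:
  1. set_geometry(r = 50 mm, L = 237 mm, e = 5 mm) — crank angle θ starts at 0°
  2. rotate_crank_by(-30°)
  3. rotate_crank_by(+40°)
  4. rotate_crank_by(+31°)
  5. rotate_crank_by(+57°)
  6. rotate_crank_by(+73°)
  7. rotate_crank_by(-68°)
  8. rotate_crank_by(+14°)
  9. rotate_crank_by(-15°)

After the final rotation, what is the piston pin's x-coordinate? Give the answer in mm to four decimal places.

set_geometry: r = 50 mm, L = 237 mm, e = 5 mm; θ ← 0°
rotate_crank_by(-30°): θ ← 0° -30° = -30°
rotate_crank_by(+40°): θ ← -30° +40° = 10°
rotate_crank_by(+31°): θ ← 10° +31° = 41°
rotate_crank_by(+57°): θ ← 41° +57° = 98°
rotate_crank_by(+73°): θ ← 98° +73° = 171°
rotate_crank_by(-68°): θ ← 171° -68° = 103°
rotate_crank_by(+14°): θ ← 103° +14° = 117°
rotate_crank_by(-15°): θ ← 117° -15° = 102°
crank pin P = (r cos θ, r sin θ) = (-10.395585, 48.907380)
h = r sin θ − e = 48.907380 − 5 = 43.907380
x = r cos θ + √(L² − h²) = -10.395585 + √(56169.0 − 1927.8580) = -10.395585 + 232.897278 = 222.501693

222.5017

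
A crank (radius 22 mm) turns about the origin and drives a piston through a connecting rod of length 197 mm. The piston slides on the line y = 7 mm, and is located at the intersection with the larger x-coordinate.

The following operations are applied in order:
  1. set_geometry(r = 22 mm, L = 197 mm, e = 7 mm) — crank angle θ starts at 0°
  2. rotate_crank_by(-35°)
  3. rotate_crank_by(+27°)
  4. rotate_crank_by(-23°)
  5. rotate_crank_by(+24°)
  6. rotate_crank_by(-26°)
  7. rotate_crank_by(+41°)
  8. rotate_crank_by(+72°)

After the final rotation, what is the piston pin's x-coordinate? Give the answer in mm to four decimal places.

200.2736

set_geometry: r = 22 mm, L = 197 mm, e = 7 mm; θ ← 0°
rotate_crank_by(-35°): θ ← 0° -35° = -35°
rotate_crank_by(+27°): θ ← -35° +27° = -8°
rotate_crank_by(-23°): θ ← -8° -23° = -31°
rotate_crank_by(+24°): θ ← -31° +24° = -7°
rotate_crank_by(-26°): θ ← -7° -26° = -33°
rotate_crank_by(+41°): θ ← -33° +41° = 8°
rotate_crank_by(+72°): θ ← 8° +72° = 80°
crank pin P = (r cos θ, r sin θ) = (3.820260, 21.665771)
h = r sin θ − e = 21.665771 − 7 = 14.665771
x = r cos θ + √(L² − h²) = 3.820260 + √(38809.0 − 215.0848) = 3.820260 + 196.453341 = 200.273601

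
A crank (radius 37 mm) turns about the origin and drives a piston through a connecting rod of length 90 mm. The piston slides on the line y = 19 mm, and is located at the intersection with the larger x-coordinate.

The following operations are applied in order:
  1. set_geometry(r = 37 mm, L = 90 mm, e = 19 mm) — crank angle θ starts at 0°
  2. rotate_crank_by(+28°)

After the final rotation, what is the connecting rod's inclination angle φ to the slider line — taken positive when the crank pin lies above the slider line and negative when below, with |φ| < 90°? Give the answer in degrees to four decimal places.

-1.0375

set_geometry: r = 37 mm, L = 90 mm, e = 19 mm; θ ← 0°
rotate_crank_by(+28°): θ ← 0° +28° = 28°
crank pin P = (r cos θ, r sin θ) = (32.669061, 17.370448)
h = r sin θ − e = 17.370448 − 19 = -1.629552
sin φ = h / L = -1.629552 / 90 = -0.01810614
φ = arcsin(-0.01810614) = -1.037462°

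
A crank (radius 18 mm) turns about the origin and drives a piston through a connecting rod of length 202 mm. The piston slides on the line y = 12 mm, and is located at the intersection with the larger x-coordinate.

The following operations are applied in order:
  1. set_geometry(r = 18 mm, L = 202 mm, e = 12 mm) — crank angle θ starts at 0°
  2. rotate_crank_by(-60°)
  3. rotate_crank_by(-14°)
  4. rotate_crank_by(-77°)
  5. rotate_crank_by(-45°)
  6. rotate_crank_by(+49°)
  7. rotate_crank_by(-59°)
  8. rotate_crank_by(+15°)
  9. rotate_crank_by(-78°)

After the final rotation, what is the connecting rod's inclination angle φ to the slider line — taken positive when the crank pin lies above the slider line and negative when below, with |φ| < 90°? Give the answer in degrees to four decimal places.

set_geometry: r = 18 mm, L = 202 mm, e = 12 mm; θ ← 0°
rotate_crank_by(-60°): θ ← 0° -60° = -60°
rotate_crank_by(-14°): θ ← -60° -14° = -74°
rotate_crank_by(-77°): θ ← -74° -77° = -151°
rotate_crank_by(-45°): θ ← -151° -45° = -196°
rotate_crank_by(+49°): θ ← -196° +49° = -147°
rotate_crank_by(-59°): θ ← -147° -59° = -206°
rotate_crank_by(+15°): θ ← -206° +15° = -191°
rotate_crank_by(-78°): θ ← -191° -78° = -269°
crank pin P = (r cos θ, r sin θ) = (-0.314143, 17.997259)
h = r sin θ − e = 17.997259 − 12 = 5.997259
sin φ = h / L = 5.997259 / 202 = 0.02968940
φ = arcsin(0.02968940) = 1.701327°

1.7013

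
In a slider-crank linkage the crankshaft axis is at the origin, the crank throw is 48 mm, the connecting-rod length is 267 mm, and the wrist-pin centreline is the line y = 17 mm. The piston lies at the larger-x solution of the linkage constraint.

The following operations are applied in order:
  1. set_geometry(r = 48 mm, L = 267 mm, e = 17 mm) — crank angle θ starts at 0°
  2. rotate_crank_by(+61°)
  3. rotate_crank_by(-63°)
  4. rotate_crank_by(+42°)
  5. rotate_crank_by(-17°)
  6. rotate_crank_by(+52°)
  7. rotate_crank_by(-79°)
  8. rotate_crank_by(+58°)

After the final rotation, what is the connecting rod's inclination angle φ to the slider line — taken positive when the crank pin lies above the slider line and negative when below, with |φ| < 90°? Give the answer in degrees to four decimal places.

set_geometry: r = 48 mm, L = 267 mm, e = 17 mm; θ ← 0°
rotate_crank_by(+61°): θ ← 0° +61° = 61°
rotate_crank_by(-63°): θ ← 61° -63° = -2°
rotate_crank_by(+42°): θ ← -2° +42° = 40°
rotate_crank_by(-17°): θ ← 40° -17° = 23°
rotate_crank_by(+52°): θ ← 23° +52° = 75°
rotate_crank_by(-79°): θ ← 75° -79° = -4°
rotate_crank_by(+58°): θ ← -4° +58° = 54°
crank pin P = (r cos θ, r sin θ) = (28.213692, 38.832816)
h = r sin θ − e = 38.832816 − 17 = 21.832816
sin φ = h / L = 21.832816 / 267 = 0.08177085
φ = arcsin(0.08177085) = 4.690361°

4.6904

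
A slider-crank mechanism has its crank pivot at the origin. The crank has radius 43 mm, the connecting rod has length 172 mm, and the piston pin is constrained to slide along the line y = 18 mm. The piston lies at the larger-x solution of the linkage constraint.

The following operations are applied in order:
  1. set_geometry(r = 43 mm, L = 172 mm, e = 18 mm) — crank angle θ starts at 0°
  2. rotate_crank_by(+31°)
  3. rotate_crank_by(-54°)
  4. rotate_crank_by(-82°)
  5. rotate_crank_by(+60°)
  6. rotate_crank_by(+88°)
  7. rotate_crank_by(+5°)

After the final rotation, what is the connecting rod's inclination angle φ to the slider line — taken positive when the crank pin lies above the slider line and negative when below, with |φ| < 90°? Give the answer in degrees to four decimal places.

set_geometry: r = 43 mm, L = 172 mm, e = 18 mm; θ ← 0°
rotate_crank_by(+31°): θ ← 0° +31° = 31°
rotate_crank_by(-54°): θ ← 31° -54° = -23°
rotate_crank_by(-82°): θ ← -23° -82° = -105°
rotate_crank_by(+60°): θ ← -105° +60° = -45°
rotate_crank_by(+88°): θ ← -45° +88° = 43°
rotate_crank_by(+5°): θ ← 43° +5° = 48°
crank pin P = (r cos θ, r sin θ) = (28.772616, 31.955227)
h = r sin θ − e = 31.955227 − 18 = 13.955227
sin φ = h / L = 13.955227 / 172 = 0.08113504
φ = arcsin(0.08113504) = 4.653811°

4.6538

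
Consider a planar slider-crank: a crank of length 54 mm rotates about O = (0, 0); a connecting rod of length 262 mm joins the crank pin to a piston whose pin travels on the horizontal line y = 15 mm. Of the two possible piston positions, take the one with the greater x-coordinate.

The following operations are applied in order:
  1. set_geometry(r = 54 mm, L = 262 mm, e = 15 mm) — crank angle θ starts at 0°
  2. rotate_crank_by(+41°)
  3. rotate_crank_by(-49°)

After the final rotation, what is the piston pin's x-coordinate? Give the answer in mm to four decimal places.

314.5052

set_geometry: r = 54 mm, L = 262 mm, e = 15 mm; θ ← 0°
rotate_crank_by(+41°): θ ← 0° +41° = 41°
rotate_crank_by(-49°): θ ← 41° -49° = -8°
crank pin P = (r cos θ, r sin θ) = (53.474476, -7.515347)
h = r sin θ − e = -7.515347 − 15 = -22.515347
x = r cos θ + √(L² − h²) = 53.474476 + √(68644.0 − 506.9409) = 53.474476 + 261.030763 = 314.505239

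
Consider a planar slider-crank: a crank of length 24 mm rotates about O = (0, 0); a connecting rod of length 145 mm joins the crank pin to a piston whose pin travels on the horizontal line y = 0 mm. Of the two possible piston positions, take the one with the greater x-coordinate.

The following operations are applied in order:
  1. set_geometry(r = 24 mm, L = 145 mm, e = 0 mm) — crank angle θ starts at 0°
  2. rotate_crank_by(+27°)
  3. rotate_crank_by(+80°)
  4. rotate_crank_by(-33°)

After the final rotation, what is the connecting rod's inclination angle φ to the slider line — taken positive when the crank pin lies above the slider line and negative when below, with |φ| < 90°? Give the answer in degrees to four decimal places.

9.1550

set_geometry: r = 24 mm, L = 145 mm, e = 0 mm; θ ← 0°
rotate_crank_by(+27°): θ ← 0° +27° = 27°
rotate_crank_by(+80°): θ ← 27° +80° = 107°
rotate_crank_by(-33°): θ ← 107° -33° = 74°
crank pin P = (r cos θ, r sin θ) = (6.615297, 23.070281)
h = r sin θ − e = 23.070281 − 0 = 23.070281
sin φ = h / L = 23.070281 / 145 = 0.15910538
φ = arcsin(0.15910538) = 9.154973°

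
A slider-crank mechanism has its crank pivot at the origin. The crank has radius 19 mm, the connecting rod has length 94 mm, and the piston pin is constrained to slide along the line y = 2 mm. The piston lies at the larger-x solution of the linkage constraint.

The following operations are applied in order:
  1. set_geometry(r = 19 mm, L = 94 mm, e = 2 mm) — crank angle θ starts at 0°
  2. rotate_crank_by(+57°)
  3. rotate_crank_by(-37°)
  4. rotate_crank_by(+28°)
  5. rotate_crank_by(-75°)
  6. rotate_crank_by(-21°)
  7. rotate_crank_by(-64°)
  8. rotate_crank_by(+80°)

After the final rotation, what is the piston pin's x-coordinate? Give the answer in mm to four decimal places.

set_geometry: r = 19 mm, L = 94 mm, e = 2 mm; θ ← 0°
rotate_crank_by(+57°): θ ← 0° +57° = 57°
rotate_crank_by(-37°): θ ← 57° -37° = 20°
rotate_crank_by(+28°): θ ← 20° +28° = 48°
rotate_crank_by(-75°): θ ← 48° -75° = -27°
rotate_crank_by(-21°): θ ← -27° -21° = -48°
rotate_crank_by(-64°): θ ← -48° -64° = -112°
rotate_crank_by(+80°): θ ← -112° +80° = -32°
crank pin P = (r cos θ, r sin θ) = (16.112914, -10.068466)
h = r sin θ − e = -10.068466 − 2 = -12.068466
x = r cos θ + √(L² − h²) = 16.112914 + √(8836.0 − 145.6479) = 16.112914 + 93.222058 = 109.334972

109.3350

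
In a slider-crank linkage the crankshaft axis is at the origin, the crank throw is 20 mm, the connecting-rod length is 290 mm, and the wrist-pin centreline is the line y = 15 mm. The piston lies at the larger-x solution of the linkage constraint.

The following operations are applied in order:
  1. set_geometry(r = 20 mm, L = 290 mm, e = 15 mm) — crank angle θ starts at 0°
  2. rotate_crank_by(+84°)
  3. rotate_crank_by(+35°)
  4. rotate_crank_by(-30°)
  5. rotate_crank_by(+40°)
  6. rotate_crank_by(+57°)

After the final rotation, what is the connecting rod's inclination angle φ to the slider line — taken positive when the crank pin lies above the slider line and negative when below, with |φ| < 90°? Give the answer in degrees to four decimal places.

set_geometry: r = 20 mm, L = 290 mm, e = 15 mm; θ ← 0°
rotate_crank_by(+84°): θ ← 0° +84° = 84°
rotate_crank_by(+35°): θ ← 84° +35° = 119°
rotate_crank_by(-30°): θ ← 119° -30° = 89°
rotate_crank_by(+40°): θ ← 89° +40° = 129°
rotate_crank_by(+57°): θ ← 129° +57° = 186°
crank pin P = (r cos θ, r sin θ) = (-19.890438, -2.090569)
h = r sin θ − e = -2.090569 − 15 = -17.090569
sin φ = h / L = -17.090569 / 290 = -0.05893300
φ = arcsin(-0.05893300) = -3.378570°

-3.3786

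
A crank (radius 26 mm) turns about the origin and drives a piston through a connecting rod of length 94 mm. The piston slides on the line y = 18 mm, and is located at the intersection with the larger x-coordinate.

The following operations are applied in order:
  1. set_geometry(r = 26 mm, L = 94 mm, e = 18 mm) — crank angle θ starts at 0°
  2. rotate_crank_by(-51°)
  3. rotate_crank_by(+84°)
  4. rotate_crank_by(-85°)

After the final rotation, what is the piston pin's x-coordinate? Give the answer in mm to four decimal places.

set_geometry: r = 26 mm, L = 94 mm, e = 18 mm; θ ← 0°
rotate_crank_by(-51°): θ ← 0° -51° = -51°
rotate_crank_by(+84°): θ ← -51° +84° = 33°
rotate_crank_by(-85°): θ ← 33° -85° = -52°
crank pin P = (r cos θ, r sin θ) = (16.007198, -20.488280)
h = r sin θ − e = -20.488280 − 18 = -38.488280
x = r cos θ + √(L² − h²) = 16.007198 + √(8836.0 − 1481.3477) = 16.007198 + 85.759270 = 101.766468

101.7665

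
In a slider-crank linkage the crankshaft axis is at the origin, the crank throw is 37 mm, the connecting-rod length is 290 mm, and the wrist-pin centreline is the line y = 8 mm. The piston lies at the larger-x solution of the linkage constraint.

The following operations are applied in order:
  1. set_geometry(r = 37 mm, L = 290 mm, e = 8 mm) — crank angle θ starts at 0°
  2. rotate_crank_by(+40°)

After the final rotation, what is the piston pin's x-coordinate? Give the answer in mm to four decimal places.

set_geometry: r = 37 mm, L = 290 mm, e = 8 mm; θ ← 0°
rotate_crank_by(+40°): θ ← 0° +40° = 40°
crank pin P = (r cos θ, r sin θ) = (28.343644, 23.783142)
h = r sin θ − e = 23.783142 − 8 = 15.783142
x = r cos θ + √(L² − h²) = 28.343644 + √(84100.0 − 249.1076) = 28.343644 + 289.570186 = 317.913830

317.9138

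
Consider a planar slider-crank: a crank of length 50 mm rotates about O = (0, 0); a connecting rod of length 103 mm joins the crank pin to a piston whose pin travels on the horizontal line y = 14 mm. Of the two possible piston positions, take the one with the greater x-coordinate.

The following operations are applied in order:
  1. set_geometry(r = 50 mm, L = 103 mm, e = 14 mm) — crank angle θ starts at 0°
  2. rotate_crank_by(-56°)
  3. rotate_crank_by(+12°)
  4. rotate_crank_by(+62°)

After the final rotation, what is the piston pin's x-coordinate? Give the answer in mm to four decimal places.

150.5426

set_geometry: r = 50 mm, L = 103 mm, e = 14 mm; θ ← 0°
rotate_crank_by(-56°): θ ← 0° -56° = -56°
rotate_crank_by(+12°): θ ← -56° +12° = -44°
rotate_crank_by(+62°): θ ← -44° +62° = 18°
crank pin P = (r cos θ, r sin θ) = (47.552826, 15.450850)
h = r sin θ − e = 15.450850 − 14 = 1.450850
x = r cos θ + √(L² − h²) = 47.552826 + √(10609.0 − 2.1050) = 47.552826 + 102.989781 = 150.542607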